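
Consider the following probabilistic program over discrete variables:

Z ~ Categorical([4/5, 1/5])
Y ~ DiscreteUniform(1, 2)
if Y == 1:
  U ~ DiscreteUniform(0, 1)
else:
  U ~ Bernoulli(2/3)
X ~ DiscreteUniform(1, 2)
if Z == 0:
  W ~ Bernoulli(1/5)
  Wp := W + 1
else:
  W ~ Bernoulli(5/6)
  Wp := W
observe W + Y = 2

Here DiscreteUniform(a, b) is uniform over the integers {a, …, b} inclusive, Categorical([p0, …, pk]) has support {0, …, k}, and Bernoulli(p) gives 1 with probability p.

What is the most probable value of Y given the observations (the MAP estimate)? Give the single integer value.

argmax_v P(Y = v | obs) = 2

Enumerate traces; 16 have nonzero weight after conditioning:
  (Z=0, Y=1, U=0, X=1, W=1) weight 1/50
  (Z=0, Y=1, U=0, X=2, W=1) weight 1/50
  (Z=0, Y=1, U=1, X=1, W=1) weight 1/50
  (Z=0, Y=1, U=1, X=2, W=1) weight 1/50
  (Z=0, Y=2, U=0, X=1, W=0) weight 4/75
  (Z=0, Y=2, U=0, X=2, W=0) weight 4/75
  (Z=0, Y=2, U=1, X=1, W=0) weight 8/75
  (Z=0, Y=2, U=1, X=2, W=0) weight 8/75
  … 8 more
Group by Y:
  weight(Y=1) = 49/300
  weight(Y=2) = 101/300
Total weight = 49/300 + 101/300 = 1/2
P(Y=1 | obs) = 49/300 / 1/2 = 49/150
P(Y=2 | obs) = 101/300 / 1/2 = 101/150
argmax = 2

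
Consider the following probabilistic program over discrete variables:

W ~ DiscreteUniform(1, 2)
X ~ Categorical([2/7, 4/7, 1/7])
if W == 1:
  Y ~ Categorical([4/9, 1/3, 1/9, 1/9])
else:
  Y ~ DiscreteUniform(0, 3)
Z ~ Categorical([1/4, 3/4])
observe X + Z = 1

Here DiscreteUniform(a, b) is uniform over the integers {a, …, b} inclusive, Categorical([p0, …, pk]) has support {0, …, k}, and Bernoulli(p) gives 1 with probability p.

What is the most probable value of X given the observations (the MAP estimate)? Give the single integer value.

Enumerate traces; 16 have nonzero weight after conditioning:
  (W=1, X=0, Y=0, Z=1) weight 1/21
  (W=1, X=0, Y=1, Z=1) weight 1/28
  (W=1, X=0, Y=2, Z=1) weight 1/84
  (W=1, X=0, Y=3, Z=1) weight 1/84
  (W=1, X=1, Y=0, Z=0) weight 2/63
  (W=1, X=1, Y=1, Z=0) weight 1/42
  (W=1, X=1, Y=2, Z=0) weight 1/126
  (W=1, X=1, Y=3, Z=0) weight 1/126
  … 8 more
Group by X:
  weight(X=0) = 3/14
  weight(X=1) = 1/7
Total weight = 3/14 + 1/7 = 5/14
P(X=0 | obs) = 3/14 / 5/14 = 3/5
P(X=1 | obs) = 1/7 / 5/14 = 2/5
argmax = 0

argmax_v P(X = v | obs) = 0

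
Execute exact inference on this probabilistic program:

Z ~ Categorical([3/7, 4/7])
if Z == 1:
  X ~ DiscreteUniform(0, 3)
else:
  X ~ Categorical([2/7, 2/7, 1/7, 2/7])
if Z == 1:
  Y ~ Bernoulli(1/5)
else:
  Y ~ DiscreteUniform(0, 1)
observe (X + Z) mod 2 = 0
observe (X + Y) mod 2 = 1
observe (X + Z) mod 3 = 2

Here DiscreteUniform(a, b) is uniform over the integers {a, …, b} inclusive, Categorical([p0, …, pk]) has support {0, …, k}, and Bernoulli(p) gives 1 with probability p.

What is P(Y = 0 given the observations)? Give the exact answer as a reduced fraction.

P(Y = 0 | obs) = 56/71

Enumerate traces; 2 have nonzero weight after conditioning:
  (Z=0, X=2, Y=1) weight 3/98
  (Z=1, X=1, Y=0) weight 4/35
Group by Y:
  weight(Y=0) = 4/35
  weight(Y=1) = 3/98
Total weight = 4/35 + 3/98 = 71/490
P(Y=0 | obs) = 4/35 / 71/490 = 56/71
P(Y=1 | obs) = 3/98 / 71/490 = 15/71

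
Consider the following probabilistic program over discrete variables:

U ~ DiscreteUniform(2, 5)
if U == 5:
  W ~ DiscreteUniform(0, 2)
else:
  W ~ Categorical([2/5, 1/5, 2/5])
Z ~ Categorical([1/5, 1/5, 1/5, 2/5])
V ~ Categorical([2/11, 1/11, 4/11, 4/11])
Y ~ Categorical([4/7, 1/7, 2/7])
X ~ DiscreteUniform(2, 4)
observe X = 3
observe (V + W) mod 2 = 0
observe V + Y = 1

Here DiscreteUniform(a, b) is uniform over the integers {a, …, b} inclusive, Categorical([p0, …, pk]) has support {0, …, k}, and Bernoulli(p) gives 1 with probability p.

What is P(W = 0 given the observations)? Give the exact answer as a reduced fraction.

P(W = 0 | obs) = 23/74

Enumerate traces; 48 have nonzero weight after conditioning:
  (U=2, W=0, Z=0, V=0, Y=1, X=3) weight 1/5775
  (U=2, W=0, Z=1, V=0, Y=1, X=3) weight 1/5775
  (U=2, W=0, Z=2, V=0, Y=1, X=3) weight 1/5775
  (U=2, W=0, Z=3, V=0, Y=1, X=3) weight 2/5775
  (U=2, W=1, Z=0, V=1, Y=0, X=3) weight 1/5775
  (U=2, W=1, Z=1, V=1, Y=0, X=3) weight 1/5775
  (U=2, W=1, Z=2, V=1, Y=0, X=3) weight 1/5775
  (U=2, W=1, Z=3, V=1, Y=0, X=3) weight 2/5775
  (U=2, W=2, Z=0, V=0, Y=1, X=3) weight 1/5775
  … 39 more
Group by W:
  weight(W=0) = 23/6930
  weight(W=1) = 2/495
  weight(W=2) = 23/6930
Total weight = 23/6930 + 2/495 + 23/6930 = 37/3465
P(W=0 | obs) = 23/6930 / 37/3465 = 23/74
P(W=1 | obs) = 2/495 / 37/3465 = 14/37
P(W=2 | obs) = 23/6930 / 37/3465 = 23/74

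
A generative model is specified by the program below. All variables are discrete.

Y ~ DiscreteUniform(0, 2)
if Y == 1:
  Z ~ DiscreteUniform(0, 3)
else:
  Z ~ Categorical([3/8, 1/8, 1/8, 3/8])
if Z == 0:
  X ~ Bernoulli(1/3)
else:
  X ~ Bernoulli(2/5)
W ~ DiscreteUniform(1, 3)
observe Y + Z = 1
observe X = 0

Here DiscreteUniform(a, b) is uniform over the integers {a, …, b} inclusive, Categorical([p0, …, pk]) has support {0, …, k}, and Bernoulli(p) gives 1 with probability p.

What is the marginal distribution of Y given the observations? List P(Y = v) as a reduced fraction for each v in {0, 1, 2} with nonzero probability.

P(Y=0) = 9/29, P(Y=1) = 20/29

Enumerate traces; 6 have nonzero weight after conditioning:
  (Y=0, Z=1, X=0, W=1) weight 1/120
  (Y=0, Z=1, X=0, W=2) weight 1/120
  (Y=0, Z=1, X=0, W=3) weight 1/120
  (Y=1, Z=0, X=0, W=1) weight 1/54
  (Y=1, Z=0, X=0, W=2) weight 1/54
  (Y=1, Z=0, X=0, W=3) weight 1/54
Group by Y:
  weight(Y=0) = 1/40
  weight(Y=1) = 1/18
Total weight = 1/40 + 1/18 = 29/360
P(Y=0 | obs) = 1/40 / 29/360 = 9/29
P(Y=1 | obs) = 1/18 / 29/360 = 20/29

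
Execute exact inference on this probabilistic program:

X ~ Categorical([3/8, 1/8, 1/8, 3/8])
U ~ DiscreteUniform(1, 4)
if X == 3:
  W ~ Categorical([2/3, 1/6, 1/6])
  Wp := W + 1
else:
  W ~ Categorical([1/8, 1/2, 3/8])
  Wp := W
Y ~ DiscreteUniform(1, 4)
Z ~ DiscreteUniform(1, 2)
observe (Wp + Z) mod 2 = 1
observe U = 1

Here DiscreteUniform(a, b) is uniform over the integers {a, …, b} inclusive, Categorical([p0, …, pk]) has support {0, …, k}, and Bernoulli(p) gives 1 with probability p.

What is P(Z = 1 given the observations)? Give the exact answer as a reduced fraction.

P(Z = 1 | obs) = 3/8

Enumerate traces; 48 have nonzero weight after conditioning:
  (X=0, U=1, W=0, Y=1, Z=1) weight 3/2048
  (X=0, U=1, W=0, Y=2, Z=1) weight 3/2048
  (X=0, U=1, W=0, Y=3, Z=1) weight 3/2048
  (X=0, U=1, W=0, Y=4, Z=1) weight 3/2048
  (X=0, U=1, W=1, Y=1, Z=2) weight 3/512
  (X=0, U=1, W=1, Y=2, Z=2) weight 3/512
  (X=0, U=1, W=1, Y=3, Z=2) weight 3/512
  (X=0, U=1, W=1, Y=4, Z=2) weight 3/512
  … 40 more
Group by Z:
  weight(Z=1) = 3/64
  weight(Z=2) = 5/64
Total weight = 3/64 + 5/64 = 1/8
P(Z=1 | obs) = 3/64 / 1/8 = 3/8
P(Z=2 | obs) = 5/64 / 1/8 = 5/8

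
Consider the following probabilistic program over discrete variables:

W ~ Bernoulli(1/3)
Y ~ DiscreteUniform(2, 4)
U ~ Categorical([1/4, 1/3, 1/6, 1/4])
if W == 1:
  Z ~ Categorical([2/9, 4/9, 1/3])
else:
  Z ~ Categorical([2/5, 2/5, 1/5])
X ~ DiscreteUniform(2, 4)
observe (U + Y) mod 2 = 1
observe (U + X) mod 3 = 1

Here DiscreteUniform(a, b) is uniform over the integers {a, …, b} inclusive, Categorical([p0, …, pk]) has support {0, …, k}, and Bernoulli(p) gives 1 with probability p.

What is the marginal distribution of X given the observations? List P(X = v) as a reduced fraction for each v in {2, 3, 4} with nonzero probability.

P(X=2) = 2/19, P(X=3) = 8/19, P(X=4) = 9/19

Enumerate traces; 36 have nonzero weight after conditioning:
  (W=0, Y=2, U=1, Z=0, X=3) weight 4/405
  (W=0, Y=2, U=1, Z=1, X=3) weight 4/405
  (W=0, Y=2, U=1, Z=2, X=3) weight 2/405
  (W=0, Y=2, U=3, Z=0, X=4) weight 1/135
  (W=0, Y=2, U=3, Z=1, X=4) weight 1/135
  (W=0, Y=2, U=3, Z=2, X=4) weight 1/270
  (W=0, Y=3, U=0, Z=0, X=4) weight 1/135
  (W=0, Y=3, U=0, Z=1, X=4) weight 1/135
  (W=0, Y=3, U=2, Z=0, X=2) weight 2/405
  … 27 more
Group by X:
  weight(X=2) = 1/54
  weight(X=3) = 2/27
  weight(X=4) = 1/12
Total weight = 1/54 + 2/27 + 1/12 = 19/108
P(X=2 | obs) = 1/54 / 19/108 = 2/19
P(X=3 | obs) = 2/27 / 19/108 = 8/19
P(X=4 | obs) = 1/12 / 19/108 = 9/19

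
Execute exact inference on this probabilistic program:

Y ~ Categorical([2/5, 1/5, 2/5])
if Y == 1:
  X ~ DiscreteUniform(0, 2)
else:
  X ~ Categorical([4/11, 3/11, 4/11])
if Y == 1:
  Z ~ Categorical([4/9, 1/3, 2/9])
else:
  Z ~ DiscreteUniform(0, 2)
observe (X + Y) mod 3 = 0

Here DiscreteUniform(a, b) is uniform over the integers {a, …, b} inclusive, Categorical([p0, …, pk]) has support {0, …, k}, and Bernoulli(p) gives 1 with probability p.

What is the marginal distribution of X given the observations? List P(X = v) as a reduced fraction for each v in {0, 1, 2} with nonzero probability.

Enumerate traces; 9 have nonzero weight after conditioning:
  (Y=0, X=0, Z=0) weight 8/165
  (Y=0, X=0, Z=1) weight 8/165
  (Y=0, X=0, Z=2) weight 8/165
  (Y=1, X=2, Z=0) weight 4/135
  (Y=1, X=2, Z=1) weight 1/45
  (Y=1, X=2, Z=2) weight 2/135
  (Y=2, X=1, Z=0) weight 2/55
  (Y=2, X=1, Z=1) weight 2/55
  … 1 more
Group by X:
  weight(X=0) = 8/55
  weight(X=1) = 6/55
  weight(X=2) = 1/15
Total weight = 8/55 + 6/55 + 1/15 = 53/165
P(X=0 | obs) = 8/55 / 53/165 = 24/53
P(X=1 | obs) = 6/55 / 53/165 = 18/53
P(X=2 | obs) = 1/15 / 53/165 = 11/53

P(X=0) = 24/53, P(X=1) = 18/53, P(X=2) = 11/53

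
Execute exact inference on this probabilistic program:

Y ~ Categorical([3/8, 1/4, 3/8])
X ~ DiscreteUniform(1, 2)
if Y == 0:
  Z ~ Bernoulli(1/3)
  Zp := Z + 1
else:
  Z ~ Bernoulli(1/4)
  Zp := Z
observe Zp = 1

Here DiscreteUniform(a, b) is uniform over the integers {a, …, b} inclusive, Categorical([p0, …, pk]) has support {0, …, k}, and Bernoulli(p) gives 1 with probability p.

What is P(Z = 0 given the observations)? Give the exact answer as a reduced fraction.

Enumerate traces; 6 have nonzero weight after conditioning:
  (Y=0, X=1, Z=0) weight 1/8
  (Y=0, X=2, Z=0) weight 1/8
  (Y=1, X=1, Z=1) weight 1/32
  (Y=1, X=2, Z=1) weight 1/32
  (Y=2, X=1, Z=1) weight 3/64
  (Y=2, X=2, Z=1) weight 3/64
Group by Z:
  weight(Z=0) = 1/4
  weight(Z=1) = 5/32
Total weight = 1/4 + 5/32 = 13/32
P(Z=0 | obs) = 1/4 / 13/32 = 8/13
P(Z=1 | obs) = 5/32 / 13/32 = 5/13

P(Z = 0 | obs) = 8/13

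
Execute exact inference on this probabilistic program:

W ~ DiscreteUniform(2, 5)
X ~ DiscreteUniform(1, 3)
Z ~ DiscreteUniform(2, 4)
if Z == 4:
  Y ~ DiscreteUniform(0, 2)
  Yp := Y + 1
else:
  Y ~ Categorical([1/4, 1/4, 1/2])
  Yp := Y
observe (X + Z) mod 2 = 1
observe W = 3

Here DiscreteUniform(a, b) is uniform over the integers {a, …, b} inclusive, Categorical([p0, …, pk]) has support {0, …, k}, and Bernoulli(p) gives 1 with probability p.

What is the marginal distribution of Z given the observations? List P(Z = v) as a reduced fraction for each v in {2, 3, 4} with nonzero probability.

Enumerate traces; 15 have nonzero weight after conditioning:
  (W=3, X=1, Z=2, Y=0) weight 1/144
  (W=3, X=1, Z=2, Y=1) weight 1/144
  (W=3, X=1, Z=2, Y=2) weight 1/72
  (W=3, X=1, Z=4, Y=0) weight 1/108
  (W=3, X=1, Z=4, Y=1) weight 1/108
  (W=3, X=1, Z=4, Y=2) weight 1/108
  (W=3, X=2, Z=3, Y=0) weight 1/144
  (W=3, X=2, Z=3, Y=1) weight 1/144
  … 7 more
Group by Z:
  weight(Z=2) = 1/18
  weight(Z=3) = 1/36
  weight(Z=4) = 1/18
Total weight = 1/18 + 1/36 + 1/18 = 5/36
P(Z=2 | obs) = 1/18 / 5/36 = 2/5
P(Z=3 | obs) = 1/36 / 5/36 = 1/5
P(Z=4 | obs) = 1/18 / 5/36 = 2/5

P(Z=2) = 2/5, P(Z=3) = 1/5, P(Z=4) = 2/5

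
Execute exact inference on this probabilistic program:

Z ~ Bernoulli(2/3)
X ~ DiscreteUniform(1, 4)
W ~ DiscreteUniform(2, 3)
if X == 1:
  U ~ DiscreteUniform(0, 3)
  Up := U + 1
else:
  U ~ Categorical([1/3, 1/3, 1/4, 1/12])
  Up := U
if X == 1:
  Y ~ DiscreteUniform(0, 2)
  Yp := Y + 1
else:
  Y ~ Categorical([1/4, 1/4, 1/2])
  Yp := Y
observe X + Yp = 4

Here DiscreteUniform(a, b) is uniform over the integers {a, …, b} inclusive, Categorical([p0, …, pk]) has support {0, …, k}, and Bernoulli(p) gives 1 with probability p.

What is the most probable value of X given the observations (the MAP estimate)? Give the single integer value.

argmax_v P(X = v | obs) = 2

Enumerate traces; 64 have nonzero weight after conditioning:
  (Z=0, X=1, W=2, U=0, Y=2) weight 1/288
  (Z=0, X=1, W=2, U=1, Y=2) weight 1/288
  (Z=0, X=1, W=2, U=2, Y=2) weight 1/288
  (Z=0, X=1, W=2, U=3, Y=2) weight 1/288
  (Z=0, X=1, W=3, U=0, Y=2) weight 1/288
  (Z=0, X=1, W=3, U=1, Y=2) weight 1/288
  (Z=0, X=1, W=3, U=2, Y=2) weight 1/288
  (Z=0, X=1, W=3, U=3, Y=2) weight 1/288
  (Z=0, X=2, W=2, U=0, Y=2) weight 1/144
  (Z=0, X=3, W=2, U=0, Y=1) weight 1/288
  … 54 more
Group by X:
  weight(X=1) = 1/12
  weight(X=2) = 1/8
  weight(X=3) = 1/16
  weight(X=4) = 1/16
Total weight = 1/12 + 1/8 + 1/16 + 1/16 = 1/3
P(X=1 | obs) = 1/12 / 1/3 = 1/4
P(X=2 | obs) = 1/8 / 1/3 = 3/8
P(X=3 | obs) = 1/16 / 1/3 = 3/16
P(X=4 | obs) = 1/16 / 1/3 = 3/16
argmax = 2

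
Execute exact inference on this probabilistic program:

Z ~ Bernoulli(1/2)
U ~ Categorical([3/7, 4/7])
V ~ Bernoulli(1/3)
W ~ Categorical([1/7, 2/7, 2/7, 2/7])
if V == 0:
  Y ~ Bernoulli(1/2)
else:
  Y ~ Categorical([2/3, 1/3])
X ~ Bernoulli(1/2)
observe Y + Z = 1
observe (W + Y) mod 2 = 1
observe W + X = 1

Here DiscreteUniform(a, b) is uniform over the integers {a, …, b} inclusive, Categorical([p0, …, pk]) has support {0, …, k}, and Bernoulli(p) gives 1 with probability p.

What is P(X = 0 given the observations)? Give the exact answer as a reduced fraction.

Enumerate traces; 8 have nonzero weight after conditioning:
  (Z=0, U=0, V=0, W=0, Y=1, X=1) weight 1/196
  (Z=0, U=0, V=1, W=0, Y=1, X=1) weight 1/588
  (Z=0, U=1, V=0, W=0, Y=1, X=1) weight 1/147
  (Z=0, U=1, V=1, W=0, Y=1, X=1) weight 1/441
  (Z=1, U=0, V=0, W=1, Y=0, X=0) weight 1/98
  (Z=1, U=0, V=1, W=1, Y=0, X=0) weight 1/147
  (Z=1, U=1, V=0, W=1, Y=0, X=0) weight 2/147
  (Z=1, U=1, V=1, W=1, Y=0, X=0) weight 4/441
Group by X:
  weight(X=0) = 5/126
  weight(X=1) = 1/63
Total weight = 5/126 + 1/63 = 1/18
P(X=0 | obs) = 5/126 / 1/18 = 5/7
P(X=1 | obs) = 1/63 / 1/18 = 2/7

P(X = 0 | obs) = 5/7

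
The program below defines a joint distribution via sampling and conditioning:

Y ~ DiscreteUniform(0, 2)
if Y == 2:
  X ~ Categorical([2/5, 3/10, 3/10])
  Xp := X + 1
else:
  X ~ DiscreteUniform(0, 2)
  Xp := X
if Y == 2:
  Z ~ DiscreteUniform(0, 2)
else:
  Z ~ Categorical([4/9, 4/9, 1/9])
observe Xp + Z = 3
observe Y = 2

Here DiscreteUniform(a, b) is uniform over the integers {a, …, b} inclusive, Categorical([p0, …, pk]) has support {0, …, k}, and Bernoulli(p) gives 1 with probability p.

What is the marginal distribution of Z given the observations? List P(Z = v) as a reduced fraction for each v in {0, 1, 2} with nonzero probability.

Enumerate traces; 3 have nonzero weight after conditioning:
  (Y=2, X=0, Z=2) weight 2/45
  (Y=2, X=1, Z=1) weight 1/30
  (Y=2, X=2, Z=0) weight 1/30
Group by Z:
  weight(Z=0) = 1/30
  weight(Z=1) = 1/30
  weight(Z=2) = 2/45
Total weight = 1/30 + 1/30 + 2/45 = 1/9
P(Z=0 | obs) = 1/30 / 1/9 = 3/10
P(Z=1 | obs) = 1/30 / 1/9 = 3/10
P(Z=2 | obs) = 2/45 / 1/9 = 2/5

P(Z=0) = 3/10, P(Z=1) = 3/10, P(Z=2) = 2/5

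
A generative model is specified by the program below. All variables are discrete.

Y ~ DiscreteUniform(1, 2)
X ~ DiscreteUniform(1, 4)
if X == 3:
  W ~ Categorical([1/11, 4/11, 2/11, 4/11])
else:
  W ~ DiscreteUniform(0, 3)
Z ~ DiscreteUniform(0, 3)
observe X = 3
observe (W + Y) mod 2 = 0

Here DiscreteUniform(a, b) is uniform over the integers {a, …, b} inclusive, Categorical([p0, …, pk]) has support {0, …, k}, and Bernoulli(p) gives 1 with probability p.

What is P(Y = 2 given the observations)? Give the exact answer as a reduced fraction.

P(Y = 2 | obs) = 3/11

Enumerate traces; 16 have nonzero weight after conditioning:
  (Y=1, X=3, W=1, Z=0) weight 1/88
  (Y=1, X=3, W=1, Z=1) weight 1/88
  (Y=1, X=3, W=1, Z=2) weight 1/88
  (Y=1, X=3, W=1, Z=3) weight 1/88
  (Y=1, X=3, W=3, Z=0) weight 1/88
  (Y=1, X=3, W=3, Z=1) weight 1/88
  (Y=1, X=3, W=3, Z=2) weight 1/88
  (Y=1, X=3, W=3, Z=3) weight 1/88
  (Y=2, X=3, W=0, Z=0) weight 1/352
  … 7 more
Group by Y:
  weight(Y=1) = 1/11
  weight(Y=2) = 3/88
Total weight = 1/11 + 3/88 = 1/8
P(Y=1 | obs) = 1/11 / 1/8 = 8/11
P(Y=2 | obs) = 3/88 / 1/8 = 3/11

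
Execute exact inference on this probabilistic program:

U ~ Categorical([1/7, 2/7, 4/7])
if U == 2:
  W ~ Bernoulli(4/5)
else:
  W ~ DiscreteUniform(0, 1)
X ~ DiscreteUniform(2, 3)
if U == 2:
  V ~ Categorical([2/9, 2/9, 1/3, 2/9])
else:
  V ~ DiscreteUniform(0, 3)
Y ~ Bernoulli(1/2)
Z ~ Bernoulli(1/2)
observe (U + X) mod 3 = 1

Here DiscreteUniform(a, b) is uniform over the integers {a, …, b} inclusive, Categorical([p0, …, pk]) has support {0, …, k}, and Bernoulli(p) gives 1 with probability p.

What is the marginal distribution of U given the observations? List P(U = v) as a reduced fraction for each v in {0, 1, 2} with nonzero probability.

Enumerate traces; 64 have nonzero weight after conditioning:
  (U=1, W=0, X=3, V=0, Y=0, Z=0) weight 1/224
  (U=1, W=0, X=3, V=0, Y=0, Z=1) weight 1/224
  (U=1, W=0, X=3, V=0, Y=1, Z=0) weight 1/224
  (U=1, W=0, X=3, V=0, Y=1, Z=1) weight 1/224
  (U=1, W=0, X=3, V=1, Y=0, Z=0) weight 1/224
  (U=1, W=0, X=3, V=1, Y=0, Z=1) weight 1/224
  (U=1, W=0, X=3, V=1, Y=1, Z=0) weight 1/224
  (U=1, W=0, X=3, V=1, Y=1, Z=1) weight 1/224
  (U=2, W=0, X=2, V=0, Y=0, Z=0) weight 1/315
  … 55 more
Group by U:
  weight(U=1) = 1/7
  weight(U=2) = 2/7
Total weight = 1/7 + 2/7 = 3/7
P(U=1 | obs) = 1/7 / 3/7 = 1/3
P(U=2 | obs) = 2/7 / 3/7 = 2/3

P(U=1) = 1/3, P(U=2) = 2/3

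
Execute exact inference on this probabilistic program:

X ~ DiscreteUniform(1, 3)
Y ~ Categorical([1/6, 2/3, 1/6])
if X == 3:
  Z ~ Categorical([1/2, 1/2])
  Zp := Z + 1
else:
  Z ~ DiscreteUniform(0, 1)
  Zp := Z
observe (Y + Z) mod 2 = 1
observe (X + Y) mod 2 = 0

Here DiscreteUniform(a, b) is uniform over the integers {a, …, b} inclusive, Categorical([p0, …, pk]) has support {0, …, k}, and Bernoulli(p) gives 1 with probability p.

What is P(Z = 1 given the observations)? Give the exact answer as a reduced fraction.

P(Z = 1 | obs) = 1/5

Enumerate traces; 4 have nonzero weight after conditioning:
  (X=1, Y=1, Z=0) weight 1/9
  (X=2, Y=0, Z=1) weight 1/36
  (X=2, Y=2, Z=1) weight 1/36
  (X=3, Y=1, Z=0) weight 1/9
Group by Z:
  weight(Z=0) = 2/9
  weight(Z=1) = 1/18
Total weight = 2/9 + 1/18 = 5/18
P(Z=0 | obs) = 2/9 / 5/18 = 4/5
P(Z=1 | obs) = 1/18 / 5/18 = 1/5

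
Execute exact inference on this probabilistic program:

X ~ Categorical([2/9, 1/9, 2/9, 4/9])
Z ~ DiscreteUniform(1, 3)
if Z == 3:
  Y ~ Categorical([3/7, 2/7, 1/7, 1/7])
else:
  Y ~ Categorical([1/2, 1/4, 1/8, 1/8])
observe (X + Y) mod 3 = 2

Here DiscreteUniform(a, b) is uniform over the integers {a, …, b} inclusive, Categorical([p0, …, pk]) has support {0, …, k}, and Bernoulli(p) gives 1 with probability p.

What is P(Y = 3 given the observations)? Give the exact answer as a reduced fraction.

Enumerate traces; 15 have nonzero weight after conditioning:
  (X=0, Z=1, Y=2) weight 1/108
  (X=0, Z=2, Y=2) weight 1/108
  (X=0, Z=3, Y=2) weight 2/189
  (X=1, Z=1, Y=1) weight 1/108
  (X=1, Z=2, Y=1) weight 1/108
  (X=1, Z=3, Y=1) weight 2/189
  (X=2, Z=1, Y=0) weight 1/27
  (X=2, Z=1, Y=3) weight 1/108
  … 7 more
Group by Y:
  weight(Y=0) = 20/189
  weight(Y=1) = 11/378
  weight(Y=2) = 11/126
  weight(Y=3) = 11/378
Total weight = 20/189 + 11/378 + 11/126 + 11/378 = 95/378
P(Y=0 | obs) = 20/189 / 95/378 = 8/19
P(Y=1 | obs) = 11/378 / 95/378 = 11/95
P(Y=2 | obs) = 11/126 / 95/378 = 33/95
P(Y=3 | obs) = 11/378 / 95/378 = 11/95

P(Y = 3 | obs) = 11/95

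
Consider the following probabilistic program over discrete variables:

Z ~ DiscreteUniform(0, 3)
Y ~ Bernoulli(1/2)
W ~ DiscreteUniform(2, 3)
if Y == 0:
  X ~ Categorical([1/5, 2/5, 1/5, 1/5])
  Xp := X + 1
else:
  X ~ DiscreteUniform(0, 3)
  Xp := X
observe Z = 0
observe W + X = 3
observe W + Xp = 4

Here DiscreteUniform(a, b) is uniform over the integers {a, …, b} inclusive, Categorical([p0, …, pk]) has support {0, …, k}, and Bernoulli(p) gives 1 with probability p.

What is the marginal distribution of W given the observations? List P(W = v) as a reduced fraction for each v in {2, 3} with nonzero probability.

P(W=2) = 2/3, P(W=3) = 1/3

Enumerate traces; 2 have nonzero weight after conditioning:
  (Z=0, Y=0, W=2, X=1) weight 1/40
  (Z=0, Y=0, W=3, X=0) weight 1/80
Group by W:
  weight(W=2) = 1/40
  weight(W=3) = 1/80
Total weight = 1/40 + 1/80 = 3/80
P(W=2 | obs) = 1/40 / 3/80 = 2/3
P(W=3 | obs) = 1/80 / 3/80 = 1/3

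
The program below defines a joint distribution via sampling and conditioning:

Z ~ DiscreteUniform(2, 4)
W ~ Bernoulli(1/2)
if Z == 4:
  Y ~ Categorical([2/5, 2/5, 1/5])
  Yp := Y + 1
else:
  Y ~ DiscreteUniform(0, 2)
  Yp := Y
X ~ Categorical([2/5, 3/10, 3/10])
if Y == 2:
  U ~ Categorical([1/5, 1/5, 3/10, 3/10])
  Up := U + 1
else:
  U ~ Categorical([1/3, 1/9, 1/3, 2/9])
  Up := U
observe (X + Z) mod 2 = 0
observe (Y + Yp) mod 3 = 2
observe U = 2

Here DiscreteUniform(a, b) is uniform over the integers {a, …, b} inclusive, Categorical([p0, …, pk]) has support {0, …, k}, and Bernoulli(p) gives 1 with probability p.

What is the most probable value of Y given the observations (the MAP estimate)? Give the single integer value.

Enumerate traces; 10 have nonzero weight after conditioning:
  (Z=2, W=0, Y=1, X=0, U=2) weight 1/135
  (Z=2, W=0, Y=1, X=2, U=2) weight 1/180
  (Z=2, W=1, Y=1, X=0, U=2) weight 1/135
  (Z=2, W=1, Y=1, X=2, U=2) weight 1/180
  (Z=3, W=0, Y=1, X=1, U=2) weight 1/180
  (Z=3, W=1, Y=1, X=1, U=2) weight 1/180
  (Z=4, W=0, Y=2, X=0, U=2) weight 1/250
  (Z=4, W=0, Y=2, X=2, U=2) weight 3/1000
  … 2 more
Group by Y:
  weight(Y=1) = 1/27
  weight(Y=2) = 7/500
Total weight = 1/27 + 7/500 = 689/13500
P(Y=1 | obs) = 1/27 / 689/13500 = 500/689
P(Y=2 | obs) = 7/500 / 689/13500 = 189/689
argmax = 1

argmax_v P(Y = v | obs) = 1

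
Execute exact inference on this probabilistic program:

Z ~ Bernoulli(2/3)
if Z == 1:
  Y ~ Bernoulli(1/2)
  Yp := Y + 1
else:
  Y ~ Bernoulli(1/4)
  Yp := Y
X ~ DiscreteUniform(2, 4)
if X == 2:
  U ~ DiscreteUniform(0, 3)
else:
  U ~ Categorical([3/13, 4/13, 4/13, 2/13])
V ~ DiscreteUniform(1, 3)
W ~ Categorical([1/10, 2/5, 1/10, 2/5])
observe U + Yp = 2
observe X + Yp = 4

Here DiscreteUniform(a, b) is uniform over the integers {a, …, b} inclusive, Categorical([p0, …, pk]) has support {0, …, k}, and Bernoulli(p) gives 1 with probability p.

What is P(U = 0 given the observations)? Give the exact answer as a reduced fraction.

P(U = 0 | obs) = 13/45

Enumerate traces; 48 have nonzero weight after conditioning:
  (Z=0, Y=0, X=4, U=2, V=1, W=0) weight 1/1170
  (Z=0, Y=0, X=4, U=2, V=1, W=1) weight 2/585
  (Z=0, Y=0, X=4, U=2, V=1, W=2) weight 1/1170
  (Z=0, Y=0, X=4, U=2, V=1, W=3) weight 2/585
  (Z=0, Y=0, X=4, U=2, V=2, W=0) weight 1/1170
  (Z=0, Y=0, X=4, U=2, V=2, W=1) weight 2/585
  (Z=0, Y=0, X=4, U=2, V=2, W=2) weight 1/1170
  (Z=0, Y=0, X=4, U=2, V=2, W=3) weight 2/585
  (Z=0, Y=1, X=3, U=1, V=1, W=0) weight 1/3510
  (Z=1, Y=1, X=2, U=0, V=1, W=0) weight 1/1080
  … 38 more
Group by U:
  weight(U=0) = 1/36
  weight(U=1) = 5/117
  weight(U=2) = 1/39
Total weight = 1/36 + 5/117 + 1/39 = 5/52
P(U=0 | obs) = 1/36 / 5/52 = 13/45
P(U=1 | obs) = 5/117 / 5/52 = 4/9
P(U=2 | obs) = 1/39 / 5/52 = 4/15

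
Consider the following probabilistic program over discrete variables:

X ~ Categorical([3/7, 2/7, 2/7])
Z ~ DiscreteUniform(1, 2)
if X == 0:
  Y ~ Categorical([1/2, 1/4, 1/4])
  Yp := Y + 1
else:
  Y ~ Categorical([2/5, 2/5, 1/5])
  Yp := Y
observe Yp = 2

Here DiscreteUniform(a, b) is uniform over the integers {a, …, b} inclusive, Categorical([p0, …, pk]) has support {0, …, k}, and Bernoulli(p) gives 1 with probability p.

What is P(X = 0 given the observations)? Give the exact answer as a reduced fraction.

P(X = 0 | obs) = 15/31

Enumerate traces; 6 have nonzero weight after conditioning:
  (X=0, Z=1, Y=1) weight 3/56
  (X=0, Z=2, Y=1) weight 3/56
  (X=1, Z=1, Y=2) weight 1/35
  (X=1, Z=2, Y=2) weight 1/35
  (X=2, Z=1, Y=2) weight 1/35
  (X=2, Z=2, Y=2) weight 1/35
Group by X:
  weight(X=0) = 3/28
  weight(X=1) = 2/35
  weight(X=2) = 2/35
Total weight = 3/28 + 2/35 + 2/35 = 31/140
P(X=0 | obs) = 3/28 / 31/140 = 15/31
P(X=1 | obs) = 2/35 / 31/140 = 8/31
P(X=2 | obs) = 2/35 / 31/140 = 8/31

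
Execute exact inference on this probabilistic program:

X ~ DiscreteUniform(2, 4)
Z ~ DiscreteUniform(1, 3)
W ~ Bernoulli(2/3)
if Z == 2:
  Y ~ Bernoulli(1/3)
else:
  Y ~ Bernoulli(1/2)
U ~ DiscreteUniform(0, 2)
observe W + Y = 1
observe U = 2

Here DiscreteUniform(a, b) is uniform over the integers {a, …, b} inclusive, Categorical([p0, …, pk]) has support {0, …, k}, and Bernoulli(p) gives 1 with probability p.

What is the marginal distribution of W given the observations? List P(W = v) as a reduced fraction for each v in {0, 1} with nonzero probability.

Enumerate traces; 18 have nonzero weight after conditioning:
  (X=2, Z=1, W=0, Y=1, U=2) weight 1/162
  (X=2, Z=1, W=1, Y=0, U=2) weight 1/81
  (X=2, Z=2, W=0, Y=1, U=2) weight 1/243
  (X=2, Z=2, W=1, Y=0, U=2) weight 4/243
  (X=2, Z=3, W=0, Y=1, U=2) weight 1/162
  (X=2, Z=3, W=1, Y=0, U=2) weight 1/81
  (X=3, Z=1, W=0, Y=1, U=2) weight 1/162
  (X=3, Z=1, W=1, Y=0, U=2) weight 1/81
  … 10 more
Group by W:
  weight(W=0) = 4/81
  weight(W=1) = 10/81
Total weight = 4/81 + 10/81 = 14/81
P(W=0 | obs) = 4/81 / 14/81 = 2/7
P(W=1 | obs) = 10/81 / 14/81 = 5/7

P(W=0) = 2/7, P(W=1) = 5/7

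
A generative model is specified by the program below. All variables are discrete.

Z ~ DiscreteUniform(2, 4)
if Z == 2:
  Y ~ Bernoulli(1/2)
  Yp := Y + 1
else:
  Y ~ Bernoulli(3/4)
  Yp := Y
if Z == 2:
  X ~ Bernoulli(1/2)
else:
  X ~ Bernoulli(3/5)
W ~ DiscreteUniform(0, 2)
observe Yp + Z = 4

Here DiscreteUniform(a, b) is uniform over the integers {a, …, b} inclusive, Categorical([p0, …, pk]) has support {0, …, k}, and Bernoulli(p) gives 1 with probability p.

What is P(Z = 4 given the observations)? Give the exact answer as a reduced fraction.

P(Z = 4 | obs) = 1/6

Enumerate traces; 18 have nonzero weight after conditioning:
  (Z=2, Y=1, X=0, W=0) weight 1/36
  (Z=2, Y=1, X=0, W=1) weight 1/36
  (Z=2, Y=1, X=0, W=2) weight 1/36
  (Z=2, Y=1, X=1, W=0) weight 1/36
  (Z=2, Y=1, X=1, W=1) weight 1/36
  (Z=2, Y=1, X=1, W=2) weight 1/36
  (Z=3, Y=1, X=0, W=0) weight 1/30
  (Z=3, Y=1, X=0, W=1) weight 1/30
  (Z=4, Y=0, X=0, W=0) weight 1/90
  … 9 more
Group by Z:
  weight(Z=2) = 1/6
  weight(Z=3) = 1/4
  weight(Z=4) = 1/12
Total weight = 1/6 + 1/4 + 1/12 = 1/2
P(Z=2 | obs) = 1/6 / 1/2 = 1/3
P(Z=3 | obs) = 1/4 / 1/2 = 1/2
P(Z=4 | obs) = 1/12 / 1/2 = 1/6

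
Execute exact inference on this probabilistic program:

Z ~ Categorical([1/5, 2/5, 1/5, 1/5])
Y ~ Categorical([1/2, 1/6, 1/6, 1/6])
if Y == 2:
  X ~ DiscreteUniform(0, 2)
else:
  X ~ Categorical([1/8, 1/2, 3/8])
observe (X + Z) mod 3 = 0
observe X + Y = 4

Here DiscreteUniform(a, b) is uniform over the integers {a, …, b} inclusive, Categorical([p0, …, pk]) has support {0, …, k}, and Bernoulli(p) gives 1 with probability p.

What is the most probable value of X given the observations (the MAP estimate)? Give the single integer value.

Enumerate traces; 2 have nonzero weight after conditioning:
  (Z=1, Y=2, X=2) weight 1/45
  (Z=2, Y=3, X=1) weight 1/60
Group by X:
  weight(X=1) = 1/60
  weight(X=2) = 1/45
Total weight = 1/60 + 1/45 = 7/180
P(X=1 | obs) = 1/60 / 7/180 = 3/7
P(X=2 | obs) = 1/45 / 7/180 = 4/7
argmax = 2

argmax_v P(X = v | obs) = 2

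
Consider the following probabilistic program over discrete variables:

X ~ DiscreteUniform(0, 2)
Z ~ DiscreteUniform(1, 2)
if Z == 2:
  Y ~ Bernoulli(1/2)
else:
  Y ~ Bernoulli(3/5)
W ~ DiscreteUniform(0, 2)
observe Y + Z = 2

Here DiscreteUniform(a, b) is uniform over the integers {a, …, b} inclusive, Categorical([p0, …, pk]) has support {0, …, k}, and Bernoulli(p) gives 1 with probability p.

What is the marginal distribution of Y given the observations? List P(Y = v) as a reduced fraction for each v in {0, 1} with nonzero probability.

P(Y=0) = 5/11, P(Y=1) = 6/11

Enumerate traces; 18 have nonzero weight after conditioning:
  (X=0, Z=1, Y=1, W=0) weight 1/30
  (X=0, Z=1, Y=1, W=1) weight 1/30
  (X=0, Z=1, Y=1, W=2) weight 1/30
  (X=0, Z=2, Y=0, W=0) weight 1/36
  (X=0, Z=2, Y=0, W=1) weight 1/36
  (X=0, Z=2, Y=0, W=2) weight 1/36
  (X=1, Z=1, Y=1, W=0) weight 1/30
  (X=1, Z=1, Y=1, W=1) weight 1/30
  … 10 more
Group by Y:
  weight(Y=0) = 1/4
  weight(Y=1) = 3/10
Total weight = 1/4 + 3/10 = 11/20
P(Y=0 | obs) = 1/4 / 11/20 = 5/11
P(Y=1 | obs) = 3/10 / 11/20 = 6/11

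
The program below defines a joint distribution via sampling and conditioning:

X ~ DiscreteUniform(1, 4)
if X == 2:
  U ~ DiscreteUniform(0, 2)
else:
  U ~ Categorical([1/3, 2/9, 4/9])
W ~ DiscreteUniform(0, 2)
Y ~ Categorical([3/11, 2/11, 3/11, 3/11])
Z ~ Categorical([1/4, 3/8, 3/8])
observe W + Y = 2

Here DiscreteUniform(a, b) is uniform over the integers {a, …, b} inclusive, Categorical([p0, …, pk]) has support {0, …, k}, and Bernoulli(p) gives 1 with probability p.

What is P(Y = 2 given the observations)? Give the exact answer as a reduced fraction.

Enumerate traces; 108 have nonzero weight after conditioning:
  (X=1, U=0, W=0, Y=2, Z=0) weight 1/528
  (X=1, U=0, W=0, Y=2, Z=1) weight 1/352
  (X=1, U=0, W=0, Y=2, Z=2) weight 1/352
  (X=1, U=0, W=1, Y=1, Z=0) weight 1/792
  (X=1, U=0, W=1, Y=1, Z=1) weight 1/528
  (X=1, U=0, W=1, Y=1, Z=2) weight 1/528
  (X=1, U=0, W=2, Y=0, Z=0) weight 1/528
  (X=1, U=0, W=2, Y=0, Z=1) weight 1/352
  … 100 more
Group by Y:
  weight(Y=0) = 1/11
  weight(Y=1) = 2/33
  weight(Y=2) = 1/11
Total weight = 1/11 + 2/33 + 1/11 = 8/33
P(Y=0 | obs) = 1/11 / 8/33 = 3/8
P(Y=1 | obs) = 2/33 / 8/33 = 1/4
P(Y=2 | obs) = 1/11 / 8/33 = 3/8

P(Y = 2 | obs) = 3/8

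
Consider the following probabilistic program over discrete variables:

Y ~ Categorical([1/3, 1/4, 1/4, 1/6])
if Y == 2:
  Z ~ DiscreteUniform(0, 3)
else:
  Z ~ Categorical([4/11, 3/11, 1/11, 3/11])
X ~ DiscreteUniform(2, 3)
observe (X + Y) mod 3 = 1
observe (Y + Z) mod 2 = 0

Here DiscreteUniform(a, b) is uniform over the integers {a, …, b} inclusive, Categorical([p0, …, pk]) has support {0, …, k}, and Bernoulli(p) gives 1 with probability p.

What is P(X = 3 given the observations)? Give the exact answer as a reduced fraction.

P(X = 3 | obs) = 12/23

Enumerate traces; 4 have nonzero weight after conditioning:
  (Y=1, Z=1, X=3) weight 3/88
  (Y=1, Z=3, X=3) weight 3/88
  (Y=2, Z=0, X=2) weight 1/32
  (Y=2, Z=2, X=2) weight 1/32
Group by X:
  weight(X=2) = 1/16
  weight(X=3) = 3/44
Total weight = 1/16 + 3/44 = 23/176
P(X=2 | obs) = 1/16 / 23/176 = 11/23
P(X=3 | obs) = 3/44 / 23/176 = 12/23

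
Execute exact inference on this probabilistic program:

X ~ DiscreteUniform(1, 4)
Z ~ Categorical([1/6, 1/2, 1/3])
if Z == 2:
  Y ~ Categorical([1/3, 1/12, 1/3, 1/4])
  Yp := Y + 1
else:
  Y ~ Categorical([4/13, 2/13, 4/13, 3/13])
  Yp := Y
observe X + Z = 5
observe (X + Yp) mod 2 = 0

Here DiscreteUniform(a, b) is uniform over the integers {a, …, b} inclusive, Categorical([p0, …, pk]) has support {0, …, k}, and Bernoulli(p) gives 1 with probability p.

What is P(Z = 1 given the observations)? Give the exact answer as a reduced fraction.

P(Z = 1 | obs) = 18/31

Enumerate traces; 4 have nonzero weight after conditioning:
  (X=3, Z=2, Y=0) weight 1/36
  (X=3, Z=2, Y=2) weight 1/36
  (X=4, Z=1, Y=0) weight 1/26
  (X=4, Z=1, Y=2) weight 1/26
Group by Z:
  weight(Z=1) = 1/13
  weight(Z=2) = 1/18
Total weight = 1/13 + 1/18 = 31/234
P(Z=1 | obs) = 1/13 / 31/234 = 18/31
P(Z=2 | obs) = 1/18 / 31/234 = 13/31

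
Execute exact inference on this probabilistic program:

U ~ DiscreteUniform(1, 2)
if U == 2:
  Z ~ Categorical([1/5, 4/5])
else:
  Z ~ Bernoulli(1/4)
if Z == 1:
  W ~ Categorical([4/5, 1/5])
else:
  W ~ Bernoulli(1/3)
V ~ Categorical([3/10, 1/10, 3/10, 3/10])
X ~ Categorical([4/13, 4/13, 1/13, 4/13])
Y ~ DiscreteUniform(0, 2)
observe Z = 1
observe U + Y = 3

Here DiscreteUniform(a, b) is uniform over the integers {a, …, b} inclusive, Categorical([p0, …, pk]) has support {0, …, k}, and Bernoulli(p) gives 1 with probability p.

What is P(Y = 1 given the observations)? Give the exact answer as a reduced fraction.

Enumerate traces; 64 have nonzero weight after conditioning:
  (U=1, Z=1, W=0, V=0, X=0, Y=2) weight 1/325
  (U=1, Z=1, W=0, V=0, X=1, Y=2) weight 1/325
  (U=1, Z=1, W=0, V=0, X=2, Y=2) weight 1/1300
  (U=1, Z=1, W=0, V=0, X=3, Y=2) weight 1/325
  (U=1, Z=1, W=0, V=1, X=0, Y=2) weight 1/975
  (U=1, Z=1, W=0, V=1, X=1, Y=2) weight 1/975
  (U=1, Z=1, W=0, V=1, X=2, Y=2) weight 1/3900
  (U=1, Z=1, W=0, V=1, X=3, Y=2) weight 1/975
  (U=2, Z=1, W=0, V=0, X=0, Y=1) weight 16/1625
  … 55 more
Group by Y:
  weight(Y=1) = 2/15
  weight(Y=2) = 1/24
Total weight = 2/15 + 1/24 = 7/40
P(Y=1 | obs) = 2/15 / 7/40 = 16/21
P(Y=2 | obs) = 1/24 / 7/40 = 5/21

P(Y = 1 | obs) = 16/21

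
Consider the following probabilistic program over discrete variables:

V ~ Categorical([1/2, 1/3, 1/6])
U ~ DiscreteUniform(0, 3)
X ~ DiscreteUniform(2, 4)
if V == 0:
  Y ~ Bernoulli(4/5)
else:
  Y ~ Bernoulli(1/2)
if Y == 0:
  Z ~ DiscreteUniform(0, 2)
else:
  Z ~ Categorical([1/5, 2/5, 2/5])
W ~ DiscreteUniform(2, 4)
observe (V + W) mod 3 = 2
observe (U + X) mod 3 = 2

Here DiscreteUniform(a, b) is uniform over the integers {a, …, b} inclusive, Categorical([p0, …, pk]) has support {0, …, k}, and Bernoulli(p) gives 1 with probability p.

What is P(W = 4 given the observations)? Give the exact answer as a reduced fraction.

Enumerate traces; 72 have nonzero weight after conditioning:
  (V=0, U=0, X=2, Y=0, Z=0, W=2) weight 1/1080
  (V=0, U=0, X=2, Y=0, Z=1, W=2) weight 1/1080
  (V=0, U=0, X=2, Y=0, Z=2, W=2) weight 1/1080
  (V=0, U=0, X=2, Y=1, Z=0, W=2) weight 1/450
  (V=0, U=0, X=2, Y=1, Z=1, W=2) weight 1/225
  (V=0, U=0, X=2, Y=1, Z=2, W=2) weight 1/225
  (V=0, U=1, X=4, Y=0, Z=0, W=2) weight 1/1080
  (V=0, U=1, X=4, Y=0, Z=1, W=2) weight 1/1080
  (V=1, U=0, X=2, Y=0, Z=0, W=4) weight 1/648
  (V=2, U=0, X=2, Y=0, Z=0, W=3) weight 1/1296
  … 62 more
Group by W:
  weight(W=2) = 1/18
  weight(W=3) = 1/54
  weight(W=4) = 1/27
Total weight = 1/18 + 1/54 + 1/27 = 1/9
P(W=2 | obs) = 1/18 / 1/9 = 1/2
P(W=3 | obs) = 1/54 / 1/9 = 1/6
P(W=4 | obs) = 1/27 / 1/9 = 1/3

P(W = 4 | obs) = 1/3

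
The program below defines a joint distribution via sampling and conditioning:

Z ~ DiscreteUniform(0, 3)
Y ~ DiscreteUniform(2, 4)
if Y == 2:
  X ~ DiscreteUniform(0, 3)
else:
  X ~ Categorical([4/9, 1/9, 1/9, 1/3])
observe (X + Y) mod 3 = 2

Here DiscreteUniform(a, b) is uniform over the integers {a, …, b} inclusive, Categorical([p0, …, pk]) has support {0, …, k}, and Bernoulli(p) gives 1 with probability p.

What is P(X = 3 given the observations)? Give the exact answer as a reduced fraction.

P(X = 3 | obs) = 9/26

Enumerate traces; 16 have nonzero weight after conditioning:
  (Z=0, Y=2, X=0) weight 1/48
  (Z=0, Y=2, X=3) weight 1/48
  (Z=0, Y=3, X=2) weight 1/108
  (Z=0, Y=4, X=1) weight 1/108
  (Z=1, Y=2, X=0) weight 1/48
  (Z=1, Y=2, X=3) weight 1/48
  (Z=1, Y=3, X=2) weight 1/108
  (Z=1, Y=4, X=1) weight 1/108
  … 8 more
Group by X:
  weight(X=0) = 1/12
  weight(X=1) = 1/27
  weight(X=2) = 1/27
  weight(X=3) = 1/12
Total weight = 1/12 + 1/27 + 1/27 + 1/12 = 13/54
P(X=0 | obs) = 1/12 / 13/54 = 9/26
P(X=1 | obs) = 1/27 / 13/54 = 2/13
P(X=2 | obs) = 1/27 / 13/54 = 2/13
P(X=3 | obs) = 1/12 / 13/54 = 9/26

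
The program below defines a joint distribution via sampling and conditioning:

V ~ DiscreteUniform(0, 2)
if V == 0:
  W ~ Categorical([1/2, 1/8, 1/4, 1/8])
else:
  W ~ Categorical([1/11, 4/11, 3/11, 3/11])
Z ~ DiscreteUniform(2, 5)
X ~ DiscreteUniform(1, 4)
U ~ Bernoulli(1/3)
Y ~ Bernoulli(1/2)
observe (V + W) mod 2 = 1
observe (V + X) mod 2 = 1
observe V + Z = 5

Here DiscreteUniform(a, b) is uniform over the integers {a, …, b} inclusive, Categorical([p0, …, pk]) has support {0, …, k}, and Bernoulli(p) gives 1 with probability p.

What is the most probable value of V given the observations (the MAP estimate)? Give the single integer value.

Enumerate traces; 48 have nonzero weight after conditioning:
  (V=0, W=1, Z=5, X=1, U=0, Y=0) weight 1/1152
  (V=0, W=1, Z=5, X=1, U=0, Y=1) weight 1/1152
  (V=0, W=1, Z=5, X=1, U=1, Y=0) weight 1/2304
  (V=0, W=1, Z=5, X=1, U=1, Y=1) weight 1/2304
  (V=0, W=1, Z=5, X=3, U=0, Y=0) weight 1/1152
  (V=0, W=1, Z=5, X=3, U=0, Y=1) weight 1/1152
  (V=0, W=1, Z=5, X=3, U=1, Y=0) weight 1/2304
  (V=0, W=1, Z=5, X=3, U=1, Y=1) weight 1/2304
  (V=1, W=0, Z=4, X=2, U=0, Y=0) weight 1/1584
  (V=2, W=1, Z=3, X=1, U=0, Y=0) weight 1/396
  … 38 more
Group by V:
  weight(V=0) = 1/96
  weight(V=1) = 1/66
  weight(V=2) = 7/264
Total weight = 1/96 + 1/66 + 7/264 = 5/96
P(V=0 | obs) = 1/96 / 5/96 = 1/5
P(V=1 | obs) = 1/66 / 5/96 = 16/55
P(V=2 | obs) = 7/264 / 5/96 = 28/55
argmax = 2

argmax_v P(V = v | obs) = 2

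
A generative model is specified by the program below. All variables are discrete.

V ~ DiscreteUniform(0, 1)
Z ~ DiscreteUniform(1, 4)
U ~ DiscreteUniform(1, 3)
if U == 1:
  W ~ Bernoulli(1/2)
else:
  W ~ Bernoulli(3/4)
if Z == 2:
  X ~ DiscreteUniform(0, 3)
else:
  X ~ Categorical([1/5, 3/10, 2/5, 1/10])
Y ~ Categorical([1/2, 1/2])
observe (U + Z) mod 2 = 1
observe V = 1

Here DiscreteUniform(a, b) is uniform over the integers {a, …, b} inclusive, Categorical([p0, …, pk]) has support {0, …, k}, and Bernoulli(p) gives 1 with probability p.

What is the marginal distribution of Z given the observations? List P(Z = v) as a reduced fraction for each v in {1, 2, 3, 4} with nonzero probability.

P(Z=1) = 1/6, P(Z=2) = 1/3, P(Z=3) = 1/6, P(Z=4) = 1/3

Enumerate traces; 96 have nonzero weight after conditioning:
  (V=1, Z=1, U=2, W=0, X=0, Y=0) weight 1/960
  (V=1, Z=1, U=2, W=0, X=0, Y=1) weight 1/960
  (V=1, Z=1, U=2, W=0, X=1, Y=0) weight 1/640
  (V=1, Z=1, U=2, W=0, X=1, Y=1) weight 1/640
  (V=1, Z=1, U=2, W=0, X=2, Y=0) weight 1/480
  (V=1, Z=1, U=2, W=0, X=2, Y=1) weight 1/480
  (V=1, Z=1, U=2, W=0, X=3, Y=0) weight 1/1920
  (V=1, Z=1, U=2, W=0, X=3, Y=1) weight 1/1920
  (V=1, Z=2, U=1, W=0, X=0, Y=0) weight 1/384
  (V=1, Z=3, U=2, W=0, X=0, Y=0) weight 1/960
  … 86 more
Group by Z:
  weight(Z=1) = 1/24
  weight(Z=2) = 1/12
  weight(Z=3) = 1/24
  weight(Z=4) = 1/12
Total weight = 1/24 + 1/12 + 1/24 + 1/12 = 1/4
P(Z=1 | obs) = 1/24 / 1/4 = 1/6
P(Z=2 | obs) = 1/12 / 1/4 = 1/3
P(Z=3 | obs) = 1/24 / 1/4 = 1/6
P(Z=4 | obs) = 1/12 / 1/4 = 1/3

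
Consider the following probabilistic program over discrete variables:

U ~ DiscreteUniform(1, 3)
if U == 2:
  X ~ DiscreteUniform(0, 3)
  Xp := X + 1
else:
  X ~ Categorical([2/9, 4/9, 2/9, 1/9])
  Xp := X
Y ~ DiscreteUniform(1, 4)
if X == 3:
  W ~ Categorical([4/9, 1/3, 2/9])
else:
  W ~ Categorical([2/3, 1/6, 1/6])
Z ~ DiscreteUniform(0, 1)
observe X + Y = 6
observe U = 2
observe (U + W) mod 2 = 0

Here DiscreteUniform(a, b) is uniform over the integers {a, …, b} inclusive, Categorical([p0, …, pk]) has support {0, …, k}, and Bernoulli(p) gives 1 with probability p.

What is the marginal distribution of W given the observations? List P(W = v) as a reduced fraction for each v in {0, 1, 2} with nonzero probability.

P(W=0) = 20/27, P(W=2) = 7/27

Enumerate traces; 8 have nonzero weight after conditioning:
  (U=2, X=2, Y=4, W=0, Z=0) weight 1/144
  (U=2, X=2, Y=4, W=0, Z=1) weight 1/144
  (U=2, X=2, Y=4, W=2, Z=0) weight 1/576
  (U=2, X=2, Y=4, W=2, Z=1) weight 1/576
  (U=2, X=3, Y=3, W=0, Z=0) weight 1/216
  (U=2, X=3, Y=3, W=0, Z=1) weight 1/216
  (U=2, X=3, Y=3, W=2, Z=0) weight 1/432
  (U=2, X=3, Y=3, W=2, Z=1) weight 1/432
Group by W:
  weight(W=0) = 5/216
  weight(W=2) = 7/864
Total weight = 5/216 + 7/864 = 1/32
P(W=0 | obs) = 5/216 / 1/32 = 20/27
P(W=2 | obs) = 7/864 / 1/32 = 7/27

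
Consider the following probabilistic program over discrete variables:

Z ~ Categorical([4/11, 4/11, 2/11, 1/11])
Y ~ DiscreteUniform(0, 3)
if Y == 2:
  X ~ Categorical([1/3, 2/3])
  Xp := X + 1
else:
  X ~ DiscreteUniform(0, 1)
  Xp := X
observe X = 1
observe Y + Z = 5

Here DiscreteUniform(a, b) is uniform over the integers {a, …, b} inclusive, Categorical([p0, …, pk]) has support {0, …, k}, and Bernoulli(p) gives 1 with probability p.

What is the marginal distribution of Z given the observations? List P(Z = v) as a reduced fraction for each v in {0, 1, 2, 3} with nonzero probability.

Enumerate traces; 2 have nonzero weight after conditioning:
  (Z=2, Y=3, X=1) weight 1/44
  (Z=3, Y=2, X=1) weight 1/66
Group by Z:
  weight(Z=2) = 1/44
  weight(Z=3) = 1/66
Total weight = 1/44 + 1/66 = 5/132
P(Z=2 | obs) = 1/44 / 5/132 = 3/5
P(Z=3 | obs) = 1/66 / 5/132 = 2/5

P(Z=2) = 3/5, P(Z=3) = 2/5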